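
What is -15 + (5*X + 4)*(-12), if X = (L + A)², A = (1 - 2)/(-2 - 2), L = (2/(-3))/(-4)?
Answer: -881/12 ≈ -73.417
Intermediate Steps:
L = ⅙ (L = (2*(-⅓))*(-¼) = -⅔*(-¼) = ⅙ ≈ 0.16667)
A = ¼ (A = -1/(-4) = -1*(-¼) = ¼ ≈ 0.25000)
X = 25/144 (X = (⅙ + ¼)² = (5/12)² = 25/144 ≈ 0.17361)
-15 + (5*X + 4)*(-12) = -15 + (5*(25/144) + 4)*(-12) = -15 + (125/144 + 4)*(-12) = -15 + (701/144)*(-12) = -15 - 701/12 = -881/12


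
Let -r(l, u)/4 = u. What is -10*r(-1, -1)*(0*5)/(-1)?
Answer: 0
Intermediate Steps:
r(l, u) = -4*u
-10*r(-1, -1)*(0*5)/(-1) = -10*(-4*(-1))*(0*5)/(-1) = -10*4*0*(-1) = -40*0 = -1*0 = 0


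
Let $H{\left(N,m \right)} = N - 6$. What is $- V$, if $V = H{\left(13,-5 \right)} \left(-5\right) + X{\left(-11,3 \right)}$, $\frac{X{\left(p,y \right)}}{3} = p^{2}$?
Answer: $-328$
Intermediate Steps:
$X{\left(p,y \right)} = 3 p^{2}$
$H{\left(N,m \right)} = -6 + N$
$V = 328$ ($V = \left(-6 + 13\right) \left(-5\right) + 3 \left(-11\right)^{2} = 7 \left(-5\right) + 3 \cdot 121 = -35 + 363 = 328$)
$- V = \left(-1\right) 328 = -328$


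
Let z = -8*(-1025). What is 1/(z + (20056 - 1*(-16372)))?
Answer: 1/44628 ≈ 2.2407e-5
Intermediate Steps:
z = 8200
1/(z + (20056 - 1*(-16372))) = 1/(8200 + (20056 - 1*(-16372))) = 1/(8200 + (20056 + 16372)) = 1/(8200 + 36428) = 1/44628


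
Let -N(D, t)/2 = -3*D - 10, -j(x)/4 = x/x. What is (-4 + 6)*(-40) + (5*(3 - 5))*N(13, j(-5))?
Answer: -1060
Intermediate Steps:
j(x) = -4 (j(x) = -4*x/x = -4*1 = -4)
N(D, t) = 20 + 6*D (N(D, t) = -2*(-3*D - 10) = -2*(-10 - 3*D) = 20 + 6*D)
(-4 + 6)*(-40) + (5*(3 - 5))*N(13, j(-5)) = (-4 + 6)*(-40) + (5*(3 - 5))*(20 + 6*13) = 2*(-40) + (5*(-2))*(20 + 78) = -80 - 10*98 = -80 - 980 = -1060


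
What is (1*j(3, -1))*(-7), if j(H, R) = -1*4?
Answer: 28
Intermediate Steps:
j(H, R) = -4
(1*j(3, -1))*(-7) = (1*(-4))*(-7) = -4*(-7) = 28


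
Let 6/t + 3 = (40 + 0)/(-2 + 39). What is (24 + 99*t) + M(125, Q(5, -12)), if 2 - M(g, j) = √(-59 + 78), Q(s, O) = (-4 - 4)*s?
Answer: -20132/71 - √19 ≈ -287.91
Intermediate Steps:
t = -222/71 (t = 6/(-3 + (40 + 0)/(-2 + 39)) = 6/(-3 + 40/37) = 6/(-71/37) = 6*(-37/71) = -222/71 ≈ -3.1268)
Q(s, O) = -8*s
M(g, j) = 2 - √19 (M(g, j) = 2 - √(-59 + 78) = 2 - √19)
(24 + 99*t) + M(125, Q(5, -12)) = (24 + 99*(-222/71)) + (2 - √19) = (24 - 21978/71) + (2 - √19) = -20274/71 + (2 - √19) = -20132/71 - √19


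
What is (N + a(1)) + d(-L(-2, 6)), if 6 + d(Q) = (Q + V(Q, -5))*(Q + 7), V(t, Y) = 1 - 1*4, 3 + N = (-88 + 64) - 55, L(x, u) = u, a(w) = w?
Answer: -96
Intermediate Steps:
N = -82 (N = -3 + ((-88 + 64) - 55) = -3 + (-24 - 55) = -3 - 79 = -82)
V(t, Y) = -3 (V(t, Y) = 1 - 4 = -3)
d(Q) = -6 + (-3 + Q)*(7 + Q) (d(Q) = -6 + (Q - 3)*(Q + 7) = -6 + (-3 + Q)*(7 + Q))
(N + a(1)) + d(-L(-2, 6)) = (-82 + 1) + (-27 + (-1*6)**2 + 4*(-1*6)) = -81 + (-27 + (-6)**2 + 4*(-6)) = -81 + (-27 + 36 - 24) = -81 - 15 = -96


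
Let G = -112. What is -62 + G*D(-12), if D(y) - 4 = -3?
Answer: -174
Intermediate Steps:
D(y) = 1 (D(y) = 4 - 3 = 1)
-62 + G*D(-12) = -62 - 112*1 = -62 - 112 = -174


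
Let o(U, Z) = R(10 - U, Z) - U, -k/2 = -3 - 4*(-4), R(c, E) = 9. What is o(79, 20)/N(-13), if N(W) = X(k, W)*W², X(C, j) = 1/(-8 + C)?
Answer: 2380/169 ≈ 14.083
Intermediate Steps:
k = -26 (k = -2*(-3 - 4*(-4)) = -2*(-3 + 16) = -2*13 = -26)
N(W) = -W²/34 (N(W) = W²/(-8 - 26) = W²/(-34) = -W²/34)
o(U, Z) = 9 - U
o(79, 20)/N(-13) = (9 - 1*79)/((-1/34*(-13)²)) = (9 - 79)/((-1/34*169)) = -70/(-169/34) = -70*(-34/169) = 2380/169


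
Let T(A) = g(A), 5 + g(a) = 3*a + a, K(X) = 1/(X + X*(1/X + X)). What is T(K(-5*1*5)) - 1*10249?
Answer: -6162650/601 ≈ -10254.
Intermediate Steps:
K(X) = 1/(X + X*(X + 1/X))
g(a) = -5 + 4*a (g(a) = -5 + (3*a + a) = -5 + 4*a)
T(A) = -5 + 4*A
T(K(-5*1*5)) - 1*10249 = (-5 + 4/(1 - 5*1*5 + (-5*1*5)²)) - 1*10249 = (-5 + 4/(1 - 5*5 + (-5*5)²)) - 10249 = (-5 + 4/(1 - 25 + (-25)²)) - 10249 = (-5 + 4/(1 - 25 + 625)) - 10249 = (-5 + 4/601) - 10249 = -3001/601 - 10249 = -6162650/601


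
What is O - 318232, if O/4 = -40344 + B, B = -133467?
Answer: -1013476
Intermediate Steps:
O = -695244 (O = 4*(-40344 - 133467) = 4*(-173811) = -695244)
O - 318232 = -695244 - 318232 = -1013476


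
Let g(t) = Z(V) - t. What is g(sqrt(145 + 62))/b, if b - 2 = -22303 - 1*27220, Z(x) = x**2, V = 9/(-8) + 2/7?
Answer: -2209/155297856 + sqrt(23)/16507 ≈ 0.00027631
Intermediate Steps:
V = -47/56 (V = 9*(-1/8) + 2*(1/7) = -9/8 + 2/7 = -47/56 ≈ -0.83929)
b = -49521 (b = 2 + (-22303 - 1*27220) = 2 + (-22303 - 27220) = 2 - 49523 = -49521)
g(t) = 2209/3136 - t (g(t) = (-47/56)**2 - t = 2209/3136 - t)
g(sqrt(145 + 62))/b = (2209/3136 - sqrt(145 + 62))/(-49521) = (2209/3136 - sqrt(207))*(-1/49521) = (2209/3136 - 3*sqrt(23))*(-1/49521) = -2209/155297856 + sqrt(23)/16507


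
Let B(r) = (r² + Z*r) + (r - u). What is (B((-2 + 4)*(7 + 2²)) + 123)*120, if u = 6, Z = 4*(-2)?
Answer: 53640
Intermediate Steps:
Z = -8
B(r) = -6 + r² - 7*r (B(r) = (r² - 8*r) + (r - 1*6) = (r² - 8*r) + (r - 6) = (r² - 8*r) + (-6 + r) = -6 + r² - 7*r)
(B((-2 + 4)*(7 + 2²)) + 123)*120 = ((-6 + ((-2 + 4)*(7 + 2²))² - 7*(-2 + 4)*(7 + 2²)) + 123)*120 = ((-6 + (2*(7 + 4))² - 14*(7 + 4)) + 123)*120 = ((-6 + (2*11)² - 14*11) + 123)*120 = ((-6 + 22² - 7*22) + 123)*120 = ((-6 + 484 - 154) + 123)*120 = (324 + 123)*120 = 447*120 = 53640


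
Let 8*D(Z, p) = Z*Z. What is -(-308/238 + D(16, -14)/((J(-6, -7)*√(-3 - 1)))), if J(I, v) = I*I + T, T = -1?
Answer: 22/17 + 16*I/35 ≈ 1.2941 + 0.45714*I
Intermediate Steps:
J(I, v) = -1 + I² (J(I, v) = I*I - 1 = I² - 1 = -1 + I²)
D(Z, p) = Z²/8 (D(Z, p) = (Z*Z)/8 = Z²/8)
-(-308/238 + D(16, -14)/((J(-6, -7)*√(-3 - 1)))) = -(-308/238 + ((⅛)*16²)/(((-1 + (-6)²)*√(-3 - 1)))) = -(-308*1/238 + ((⅛)*256)/(((-1 + 36)*√(-4)))) = -(-22/17 + 32/((35*(2*I)))) = -(-22/17 + 32/((70*I))) = -(-22/17 + 32*(-I/70)) = -(-22/17 - 16*I/35) = 22/17 + 16*I/35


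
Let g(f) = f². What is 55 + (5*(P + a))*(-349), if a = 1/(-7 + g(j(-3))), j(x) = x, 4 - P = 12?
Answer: 26285/2 ≈ 13143.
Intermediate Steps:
P = -8 (P = 4 - 1*12 = 4 - 12 = -8)
a = ½ (a = 1/(-7 + (-3)²) = 1/(-7 + 9) = 1/2 = ½ ≈ 0.50000)
55 + (5*(P + a))*(-349) = 55 + (5*(-8 + ½))*(-349) = 55 + (5*(-15/2))*(-349) = 55 - 75/2*(-349) = 55 + 26175/2 = 26285/2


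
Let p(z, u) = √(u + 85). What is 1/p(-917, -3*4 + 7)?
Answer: √5/20 ≈ 0.11180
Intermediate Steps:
p(z, u) = √(85 + u)
1/p(-917, -3*4 + 7) = 1/(√(85 + (-3*4 + 7))) = 1/(√(85 + (-12 + 7))) = 1/(√(85 - 5)) = 1/(√80) = 1/(4*√5) = √5/20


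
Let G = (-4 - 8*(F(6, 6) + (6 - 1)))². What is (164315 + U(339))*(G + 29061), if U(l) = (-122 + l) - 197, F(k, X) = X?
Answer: 6166670875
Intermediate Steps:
G = 8464 (G = (-4 - 8*(6 + (6 - 1)))² = (-4 - 8*(6 + 5))² = (-4 - 8*11)² = (-4 - 88)² = (-92)² = 8464)
U(l) = -319 + l
(164315 + U(339))*(G + 29061) = (164315 + (-319 + 339))*(8464 + 29061) = (164315 + 20)*37525 = 164335*37525 = 6166670875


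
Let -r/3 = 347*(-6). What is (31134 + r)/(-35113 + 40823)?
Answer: 3738/571 ≈ 6.5464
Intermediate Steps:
r = 6246 (r = -1041*(-6) = -3*(-2082) = 6246)
(31134 + r)/(-35113 + 40823) = (31134 + 6246)/(-35113 + 40823) = 37380/5710 = 37380*(1/5710) = 3738/571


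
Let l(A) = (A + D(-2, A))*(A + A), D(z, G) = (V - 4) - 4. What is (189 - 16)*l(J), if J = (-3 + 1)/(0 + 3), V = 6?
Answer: 5536/9 ≈ 615.11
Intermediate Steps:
D(z, G) = -2 (D(z, G) = (6 - 4) - 4 = 2 - 4 = -2)
J = -⅔ (J = -2/3 = -2*⅓ = -⅔ ≈ -0.66667)
l(A) = 2*A*(-2 + A) (l(A) = (A - 2)*(A + A) = (-2 + A)*(2*A) = 2*A*(-2 + A))
(189 - 16)*l(J) = (189 - 16)*(2*(-⅔)*(-2 - ⅔)) = 173*(2*(-⅔)*(-8/3)) = 173*(32/9) = 5536/9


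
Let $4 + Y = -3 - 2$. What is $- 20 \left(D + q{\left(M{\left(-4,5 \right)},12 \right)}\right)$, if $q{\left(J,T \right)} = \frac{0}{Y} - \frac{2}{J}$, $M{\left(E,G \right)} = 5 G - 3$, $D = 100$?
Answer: $- \frac{21980}{11} \approx -1998.2$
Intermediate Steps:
$M{\left(E,G \right)} = -3 + 5 G$
$Y = -9$ ($Y = -4 - 5 = -9$)
$q{\left(J,T \right)} = - \frac{2}{J}$ ($q{\left(J,T \right)} = \frac{0}{-9} - \frac{2}{J} = 0 \left(- \frac{1}{9}\right) - \frac{2}{J} = 0 - \frac{2}{J} = - \frac{2}{J}$)
$- 20 \left(D + q{\left(M{\left(-4,5 \right)},12 \right)}\right) = - 20 \left(100 - \frac{2}{-3 + 5 \cdot 5}\right) = - 20 \left(100 - \frac{2}{-3 + 25}\right) = - 20 \left(100 - \frac{2}{22}\right) = - 20 \left(100 - \frac{1}{11}\right) = \left(-20\right) \frac{1099}{11} = - \frac{21980}{11}$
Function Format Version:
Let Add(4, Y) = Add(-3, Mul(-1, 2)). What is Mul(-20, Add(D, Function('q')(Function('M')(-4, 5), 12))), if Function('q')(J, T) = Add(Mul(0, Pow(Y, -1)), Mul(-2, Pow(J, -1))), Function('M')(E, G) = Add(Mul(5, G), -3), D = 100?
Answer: Rational(-21980, 11) ≈ -1998.2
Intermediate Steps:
Function('M')(E, G) = Add(-3, Mul(5, G))
Y = -9 (Y = Add(-4, Add(-3, Mul(-1, 2))) = Add(-4, Add(-3, -2)) = Add(-4, -5) = -9)
Function('q')(J, T) = Mul(-2, Pow(J, -1)) (Function('q')(J, T) = Add(Mul(0, Pow(-9, -1)), Mul(-2, Pow(J, -1))) = Add(Mul(0, Rational(-1, 9)), Mul(-2, Pow(J, -1))) = Add(0, Mul(-2, Pow(J, -1))) = Mul(-2, Pow(J, -1)))
Mul(-20, Add(D, Function('q')(Function('M')(-4, 5), 12))) = Mul(-20, Add(100, Mul(-2, Pow(Add(-3, Mul(5, 5)), -1)))) = Mul(-20, Add(100, Mul(-2, Pow(Add(-3, 25), -1)))) = Mul(-20, Add(100, Mul(-2, Pow(22, -1)))) = Mul(-20, Add(100, Mul(-2, Rational(1, 22)))) = Mul(-20, Add(100, Rational(-1, 11))) = Mul(-20, Rational(1099, 11)) = Rational(-21980, 11)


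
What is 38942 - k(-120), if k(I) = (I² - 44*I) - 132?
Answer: 19394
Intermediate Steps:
k(I) = -132 + I² - 44*I
38942 - k(-120) = 38942 - (-132 + (-120)² - 44*(-120)) = 38942 - (-132 + 14400 + 5280) = 38942 - 1*19548 = 38942 - 19548 = 19394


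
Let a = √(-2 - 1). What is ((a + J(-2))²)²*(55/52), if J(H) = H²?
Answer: -1265/52 + 220*I*√3 ≈ -24.327 + 381.05*I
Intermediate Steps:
a = I*√3 (a = √(-3) = I*√3 ≈ 1.732*I)
((a + J(-2))²)²*(55/52) = ((I*√3 + (-2)²)²)²*(55/52) = ((I*√3 + 4)²)²*(55*(1/52)) = ((4 + I*√3)²)²*(55/52) = (4 + I*√3)⁴*(55/52) = 55*(4 + I*√3)⁴/52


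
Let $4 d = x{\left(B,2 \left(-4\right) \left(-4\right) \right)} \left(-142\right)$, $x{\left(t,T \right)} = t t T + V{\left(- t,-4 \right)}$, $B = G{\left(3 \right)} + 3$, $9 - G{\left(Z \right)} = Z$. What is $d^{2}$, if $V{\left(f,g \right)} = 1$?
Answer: $\frac{33893914609}{4} \approx 8.4735 \cdot 10^{9}$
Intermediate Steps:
$G{\left(Z \right)} = 9 - Z$
$B = 9$ ($B = \left(9 - 3\right) + 3 = 6 + 3 = 9$)
$x{\left(t,T \right)} = 1 + T t^{2}$ ($x{\left(t,T \right)} = t t T + 1 = t^{2} T + 1 = T t^{2} + 1 = 1 + T t^{2}$)
$d = - \frac{184103}{2}$ ($d = \frac{\left(1 + 2 \left(-4\right) \left(-4\right) 9^{2}\right) \left(-142\right)}{4} = \frac{\left(1 + \left(-8\right) \left(-4\right) 81\right) \left(-142\right)}{4} = \frac{\left(1 + 32 \cdot 81\right) \left(-142\right)}{4} = \frac{\left(1 + 2592\right) \left(-142\right)}{4} = \frac{2593 \left(-142\right)}{4} = \frac{1}{4} \left(-368206\right) = - \frac{184103}{2} \approx -92052.0$)
$d^{2} = \left(- \frac{184103}{2}\right)^{2} = \frac{33893914609}{4}$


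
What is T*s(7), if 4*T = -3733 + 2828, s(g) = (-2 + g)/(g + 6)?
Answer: -4525/52 ≈ -87.019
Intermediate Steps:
s(g) = (-2 + g)/(6 + g)
T = -905/4 (T = (-3733 + 2828)/4 = (¼)*(-905) = -905/4 ≈ -226.25)
T*s(7) = -905*(-2 + 7)/(4*(6 + 7)) = -905*5/(4*13) = -905*5/52 = -905/4*5/13 = -4525/52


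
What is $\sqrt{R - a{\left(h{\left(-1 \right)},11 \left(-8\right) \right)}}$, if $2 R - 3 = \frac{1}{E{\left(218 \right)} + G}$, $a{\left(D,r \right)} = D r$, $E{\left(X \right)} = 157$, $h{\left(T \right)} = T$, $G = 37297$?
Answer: $\frac{3 i \sqrt{13482484923}}{37454} \approx 9.3005 i$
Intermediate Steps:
$R = \frac{112363}{74908}$ ($R = \frac{3}{2} + \frac{1}{2 \left(157 + 37297\right)} = \frac{3}{2} + \frac{1}{2 \cdot 37454} = \frac{3}{2} + \frac{1}{2} \cdot \frac{1}{37454} = \frac{3}{2} + \frac{1}{74908} = \frac{112363}{74908} \approx 1.5$)
$\sqrt{R - a{\left(h{\left(-1 \right)},11 \left(-8\right) \right)}} = \sqrt{\frac{112363}{74908} - - 11 \left(-8\right)} = \sqrt{\frac{112363}{74908} - \left(-1\right) \left(-88\right)} = \sqrt{\frac{112363}{74908} - 88} = \sqrt{- \frac{6479541}{74908}} = \frac{3 i \sqrt{13482484923}}{37454}$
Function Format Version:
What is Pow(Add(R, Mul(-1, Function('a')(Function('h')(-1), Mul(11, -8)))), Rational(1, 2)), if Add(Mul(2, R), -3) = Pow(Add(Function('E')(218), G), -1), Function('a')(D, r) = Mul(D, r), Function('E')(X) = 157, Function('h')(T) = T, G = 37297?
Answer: Mul(Rational(3, 37454), I, Pow(13482484923, Rational(1, 2))) ≈ Mul(9.3005, I)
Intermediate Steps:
R = Rational(112363, 74908) (R = Add(Rational(3, 2), Mul(Rational(1, 2), Pow(Add(157, 37297), -1))) = Add(Rational(3, 2), Mul(Rational(1, 2), Pow(37454, -1))) = Add(Rational(3, 2), Mul(Rational(1, 2), Rational(1, 37454))) = Add(Rational(3, 2), Rational(1, 74908)) = Rational(112363, 74908) ≈ 1.5000)
Pow(Add(R, Mul(-1, Function('a')(Function('h')(-1), Mul(11, -8)))), Rational(1, 2)) = Pow(Add(Rational(112363, 74908), Mul(-1, Mul(-1, Mul(11, -8)))), Rational(1, 2)) = Pow(Add(Rational(112363, 74908), Mul(-1, Mul(-1, -88))), Rational(1, 2)) = Pow(Add(Rational(112363, 74908), Mul(-1, 88)), Rational(1, 2)) = Pow(Add(Rational(112363, 74908), -88), Rational(1, 2)) = Pow(Rational(-6479541, 74908), Rational(1, 2)) = Mul(Rational(3, 37454), I, Pow(13482484923, Rational(1, 2)))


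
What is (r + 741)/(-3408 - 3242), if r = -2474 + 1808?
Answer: -3/266 ≈ -0.011278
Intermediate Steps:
r = -666
(r + 741)/(-3408 - 3242) = (-666 + 741)/(-3408 - 3242) = 75/(-6650) = 75*(-1/6650) = -3/266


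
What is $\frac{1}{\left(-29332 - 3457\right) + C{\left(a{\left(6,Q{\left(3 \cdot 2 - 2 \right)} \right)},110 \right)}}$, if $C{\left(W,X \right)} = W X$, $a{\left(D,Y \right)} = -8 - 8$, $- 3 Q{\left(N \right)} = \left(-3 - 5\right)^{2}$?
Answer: $- \frac{1}{34549} \approx -2.8944 \cdot 10^{-5}$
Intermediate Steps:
$Q{\left(N \right)} = - \frac{64}{3}$ ($Q{\left(N \right)} = - \frac{\left(-3 - 5\right)^{2}}{3} = - \frac{\left(-8\right)^{2}}{3} = \left(- \frac{1}{3}\right) 64 = - \frac{64}{3}$)
$a{\left(D,Y \right)} = -16$
$\frac{1}{\left(-29332 - 3457\right) + C{\left(a{\left(6,Q{\left(3 \cdot 2 - 2 \right)} \right)},110 \right)}} = \frac{1}{\left(-29332 - 3457\right) - 1760} = \frac{1}{-32789 - 1760} = \frac{1}{-34549} = - \frac{1}{34549}$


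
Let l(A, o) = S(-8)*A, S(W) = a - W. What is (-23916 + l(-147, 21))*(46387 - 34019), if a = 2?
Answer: -313974048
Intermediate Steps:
S(W) = 2 - W
l(A, o) = 10*A (l(A, o) = (2 - 1*(-8))*A = (2 + 8)*A = 10*A)
(-23916 + l(-147, 21))*(46387 - 34019) = (-23916 + 10*(-147))*(46387 - 34019) = (-23916 - 1470)*12368 = -25386*12368 = -313974048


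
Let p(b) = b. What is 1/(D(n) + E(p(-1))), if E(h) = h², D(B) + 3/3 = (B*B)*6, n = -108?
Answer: 1/69984 ≈ 1.4289e-5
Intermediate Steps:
D(B) = -1 + 6*B² (D(B) = -1 + (B*B)*6 = -1 + B²*6 = -1 + 6*B²)
1/(D(n) + E(p(-1))) = 1/((-1 + 6*(-108)²) + (-1)²) = 1/((-1 + 6*11664) + 1) = 1/((-1 + 69984) + 1) = 1/(69983 + 1) = 1/69984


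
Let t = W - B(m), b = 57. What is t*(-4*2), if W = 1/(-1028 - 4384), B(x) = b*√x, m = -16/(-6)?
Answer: 2/1353 + 304*√6 ≈ 744.65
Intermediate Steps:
m = 8/3 (m = -16*(-⅙) = 8/3 ≈ 2.6667)
B(x) = 57*√x
W = -1/5412 (W = 1/(-5412) = -1/5412 ≈ -0.00018477)
t = -1/5412 - 38*√6 (t = -1/5412 - 57*√(8/3) = -1/5412 - 57*2*√6/3 = -1/5412 - 38*√6 ≈ -93.081)
t*(-4*2) = (-1/5412 - 38*√6)*(-4*2) = (-1/5412 - 38*√6)*(-8) = 2/1353 + 304*√6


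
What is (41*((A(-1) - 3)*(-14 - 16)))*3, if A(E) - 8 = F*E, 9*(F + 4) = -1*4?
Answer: -34850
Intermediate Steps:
F = -40/9 (F = -4 + (-1*4)/9 = -4 + (1/9)*(-4) = -4 - 4/9 = -40/9 ≈ -4.4444)
A(E) = 8 - 40*E/9
(41*((A(-1) - 3)*(-14 - 16)))*3 = (41*(((8 - 40/9*(-1)) - 3)*(-14 - 16)))*3 = (41*(((8 + 40/9) - 3)*(-30)))*3 = (41*((112/9 - 3)*(-30)))*3 = (41*((85/9)*(-30)))*3 = (41*(-850/3))*3 = -34850/3*3 = -34850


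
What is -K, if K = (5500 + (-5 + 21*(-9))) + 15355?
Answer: -20661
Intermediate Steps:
K = 20661 (K = (5500 + (-5 - 189)) + 15355 = (5500 - 194) + 15355 = 5306 + 15355 = 20661)
-K = -1*20661 = -20661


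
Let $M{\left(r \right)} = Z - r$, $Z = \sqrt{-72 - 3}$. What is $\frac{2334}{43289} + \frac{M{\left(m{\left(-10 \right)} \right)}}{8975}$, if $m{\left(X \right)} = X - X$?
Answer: $\frac{2334}{43289} + \frac{i \sqrt{3}}{1795} \approx 0.053917 + 0.00096493 i$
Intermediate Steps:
$m{\left(X \right)} = 0$
$Z = 5 i \sqrt{3}$ ($Z = \sqrt{-75} = 5 i \sqrt{3} \approx 8.6602 i$)
$M{\left(r \right)} = - r + 5 i \sqrt{3}$ ($M{\left(r \right)} = 5 i \sqrt{3} - r = - r + 5 i \sqrt{3}$)
$\frac{2334}{43289} + \frac{M{\left(m{\left(-10 \right)} \right)}}{8975} = \frac{2334}{43289} + \frac{\left(-1\right) 0 + 5 i \sqrt{3}}{8975} = 2334 \cdot \frac{1}{43289} + \left(0 + 5 i \sqrt{3}\right) \frac{1}{8975} = \frac{2334}{43289} + 5 i \sqrt{3} \cdot \frac{1}{8975} = \frac{2334}{43289} + \frac{i \sqrt{3}}{1795}$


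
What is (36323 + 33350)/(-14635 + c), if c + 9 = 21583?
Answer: 69673/6939 ≈ 10.041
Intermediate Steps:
c = 21574 (c = -9 + 21583 = 21574)
(36323 + 33350)/(-14635 + c) = (36323 + 33350)/(-14635 + 21574) = 69673/6939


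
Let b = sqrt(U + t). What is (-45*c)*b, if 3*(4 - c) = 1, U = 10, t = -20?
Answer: -165*I*sqrt(10) ≈ -521.78*I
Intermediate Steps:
c = 11/3 (c = 4 - 1/3*1 = 4 - 1/3 = 11/3 ≈ 3.6667)
b = I*sqrt(10) (b = sqrt(10 - 20) = sqrt(-10) = I*sqrt(10) ≈ 3.1623*I)
(-45*c)*b = (-45*11/3)*(I*sqrt(10)) = -165*I*sqrt(10)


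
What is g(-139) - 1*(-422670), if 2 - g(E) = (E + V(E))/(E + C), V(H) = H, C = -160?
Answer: 126378650/299 ≈ 4.2267e+5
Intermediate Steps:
g(E) = 2 - 2*E/(-160 + E) (g(E) = 2 - (E + E)/(E - 160) = 2 - 2*E/(-160 + E))
g(-139) - 1*(-422670) = -320/(-160 - 139) - 1*(-422670) = -320/(-299) + 422670 = -320*(-1/299) + 422670 = 320/299 + 422670 = 126378650/299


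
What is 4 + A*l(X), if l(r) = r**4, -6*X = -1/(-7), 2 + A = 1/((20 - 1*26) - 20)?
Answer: 323616331/80904096 ≈ 4.0000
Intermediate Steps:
A = -53/26 (A = -2 + 1/((20 - 1*26) - 20) = -2 + 1/((20 - 26) - 20) = -2 + 1/(-6 - 20) = -2 + 1/(-26) = -2 - 1/26 = -53/26 ≈ -2.0385)
X = -1/42 (X = -(-1)/(6*(-7)) = -(-1)*(-1)/(6*7) = -1/6*1/7 = -1/42 ≈ -0.023810)
4 + A*l(X) = 4 - 53*(-1/42)**4/26 = 4 - 53/26*1/3111696 = 4 - 53/80904096 = 323616331/80904096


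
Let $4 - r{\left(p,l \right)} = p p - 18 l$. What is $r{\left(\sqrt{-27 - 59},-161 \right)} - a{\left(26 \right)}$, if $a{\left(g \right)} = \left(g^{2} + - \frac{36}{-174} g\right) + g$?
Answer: $- \frac{101946}{29} \approx -3515.4$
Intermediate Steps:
$a{\left(g \right)} = g^{2} + \frac{35 g}{29}$ ($a{\left(g \right)} = \left(g^{2} + \left(-36\right) \left(- \frac{1}{174}\right) g\right) + g = \left(g^{2} + \frac{6 g}{29}\right) + g = g^{2} + \frac{35 g}{29}$)
$r{\left(p,l \right)} = 4 - p^{2} + 18 l$ ($r{\left(p,l \right)} = 4 - \left(p p - 18 l\right) = 4 - \left(p^{2} - 18 l\right) = 4 + \left(- p^{2} + 18 l\right) = 4 - p^{2} + 18 l$)
$r{\left(\sqrt{-27 - 59},-161 \right)} - a{\left(26 \right)} = \left(4 - \left(\sqrt{-27 - 59}\right)^{2} + 18 \left(-161\right)\right) - \frac{1}{29} \cdot 26 \left(35 + 29 \cdot 26\right) = \left(4 - \left(\sqrt{-86}\right)^{2} - 2898\right) - \frac{1}{29} \cdot 26 \left(35 + 754\right) = \left(4 - \left(i \sqrt{86}\right)^{2} - 2898\right) - \frac{1}{29} \cdot 26 \cdot 789 = \left(4 - -86 - 2898\right) - \frac{20514}{29} = \left(4 + 86 - 2898\right) - \frac{20514}{29} = -2808 - \frac{20514}{29} = - \frac{101946}{29}$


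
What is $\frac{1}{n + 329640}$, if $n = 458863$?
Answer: $\frac{1}{788503} \approx 1.2682 \cdot 10^{-6}$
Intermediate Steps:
$\frac{1}{n + 329640} = \frac{1}{458863 + 329640} = \frac{1}{788503}$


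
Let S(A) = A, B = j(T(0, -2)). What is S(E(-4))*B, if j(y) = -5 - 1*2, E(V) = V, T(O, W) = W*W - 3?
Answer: 28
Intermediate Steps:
T(O, W) = -3 + W² (T(O, W) = W² - 3 = -3 + W²)
j(y) = -7 (j(y) = -5 - 2 = -7)
B = -7
S(E(-4))*B = -4*(-7) = 28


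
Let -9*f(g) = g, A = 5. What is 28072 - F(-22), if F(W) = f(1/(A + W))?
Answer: 4295015/153 ≈ 28072.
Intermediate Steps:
f(g) = -g/9
F(W) = -1/(9*(5 + W))
28072 - F(-22) = 28072 - (-1)/(45 + 9*(-22)) = 28072 - (-1)/(45 - 198) = 28072 - (-1)/(-153) = 28072 - (-1)*(-1)/153 = 28072 - 1*1/153 = 28072 - 1/153 = 4295015/153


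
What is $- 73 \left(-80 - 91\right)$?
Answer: $12483$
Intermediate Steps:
$- 73 \left(-80 - 91\right) = - 73 \left(-171\right) = \left(-1\right) \left(-12483\right) = 12483$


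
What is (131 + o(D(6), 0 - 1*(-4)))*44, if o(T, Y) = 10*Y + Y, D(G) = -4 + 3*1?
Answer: 7700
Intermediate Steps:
D(G) = -1 (D(G) = -4 + 3 = -1)
o(T, Y) = 11*Y
(131 + o(D(6), 0 - 1*(-4)))*44 = (131 + 11*(0 - 1*(-4)))*44 = (131 + 11*(0 + 4))*44 = (131 + 11*4)*44 = (131 + 44)*44 = 175*44 = 7700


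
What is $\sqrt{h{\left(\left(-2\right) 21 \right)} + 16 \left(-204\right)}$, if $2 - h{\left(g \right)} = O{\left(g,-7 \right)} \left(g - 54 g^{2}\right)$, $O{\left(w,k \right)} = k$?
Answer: $2 i \sqrt{167587} \approx 818.75 i$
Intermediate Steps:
$h{\left(g \right)} = 2 - 378 g^{2} + 7 g$ ($h{\left(g \right)} = 2 - - 7 \left(g - 54 g^{2}\right) = 2 - \left(- 7 g + 378 g^{2}\right) = 2 - 378 g^{2} + 7 g$)
$\sqrt{h{\left(\left(-2\right) 21 \right)} + 16 \left(-204\right)} = \sqrt{\left(2 - 378 \left(\left(-2\right) 21\right)^{2} + 7 \left(\left(-2\right) 21\right)\right) + 16 \left(-204\right)} = \sqrt{\left(2 - 378 \left(-42\right)^{2} + 7 \left(-42\right)\right) - 3264} = \sqrt{\left(2 - 666792 - 294\right) - 3264} = \sqrt{-667084 - 3264} = \sqrt{-670348} = 2 i \sqrt{167587}$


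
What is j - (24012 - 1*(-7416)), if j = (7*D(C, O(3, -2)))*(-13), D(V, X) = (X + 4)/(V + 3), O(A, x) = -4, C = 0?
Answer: -31428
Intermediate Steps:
D(V, X) = (4 + X)/(3 + V)
j = 0 (j = (7*((4 - 4)/(3 + 0)))*(-13) = (7*(0/3))*(-13) = (7*((⅓)*0))*(-13) = (7*0)*(-13) = 0*(-13) = 0)
j - (24012 - 1*(-7416)) = 0 - (24012 - 1*(-7416)) = 0 - (24012 + 7416) = 0 - 1*31428 = 0 - 31428 = -31428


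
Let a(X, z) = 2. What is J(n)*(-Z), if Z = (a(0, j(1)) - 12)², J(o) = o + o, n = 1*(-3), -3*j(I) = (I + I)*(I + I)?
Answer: 600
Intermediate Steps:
j(I) = -4*I²/3 (j(I) = -(I + I)*(I + I)/3 = -2*I*2*I/3 = -4*I²/3)
n = -3
J(o) = 2*o
Z = 100 (Z = (2 - 12)² = (-10)² = 100)
J(n)*(-Z) = (2*(-3))*(-1*100) = -6*(-100) = 600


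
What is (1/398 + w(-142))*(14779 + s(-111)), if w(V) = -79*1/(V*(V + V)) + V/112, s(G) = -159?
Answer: -130105551070/7022113 ≈ -18528.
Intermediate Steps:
w(V) = -79/(2*V²) + V/112 (w(V) = -79*1/(2*V²) + V*(1/112) = -79*1/(2*V²) + V/112 = -79/(2*V²) + V/112)
(1/398 + w(-142))*(14779 + s(-111)) = (1/398 + (1/112)*(-4424 + (-142)³)/(-142)²)*(14779 - 159) = (1/398 + (1/112)*(1/20164)*(-4424 - 2863288))*14620 = (1/398 + (1/112)*(1/20164)*(-2867712))*14620 = (1/398 - 44808/35287)*14620 = -17798297/14044226*14620 = -130105551070/7022113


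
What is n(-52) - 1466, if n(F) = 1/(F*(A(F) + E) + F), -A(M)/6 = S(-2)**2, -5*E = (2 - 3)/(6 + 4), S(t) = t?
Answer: -43795259/29874 ≈ -1466.0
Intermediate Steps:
E = 1/50 (E = -(2 - 3)/(5*(6 + 4)) = -(-1)/(5*10) = -1/5*(-1/10) = 1/50 ≈ 0.020000)
A(M) = -24 (A(M) = -6*(-2)**2 = -6*4 = -24)
n(F) = -50/(1149*F) (n(F) = 1/(F*(-24 + 1/50) + F) = 1/(F*(-1199/50) + F) = 1/(-1199*F/50 + F) = 1/(-1149*F/50) = -50/(1149*F))
n(-52) - 1466 = -50/1149/(-52) - 1466 = -50/1149*(-1/52) - 1466 = 25/29874 - 1466 = -43795259/29874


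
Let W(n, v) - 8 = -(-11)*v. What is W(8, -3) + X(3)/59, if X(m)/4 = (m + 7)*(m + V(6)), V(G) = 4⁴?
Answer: 8885/59 ≈ 150.59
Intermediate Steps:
W(n, v) = 8 + 11*v (W(n, v) = 8 - (-11)*v = 8 + 11*v)
V(G) = 256
X(m) = 4*(7 + m)*(256 + m) (X(m) = 4*((m + 7)*(m + 256)) = 4*((7 + m)*(256 + m)) = 4*(7 + m)*(256 + m))
W(8, -3) + X(3)/59 = (8 + 11*(-3)) + (7168 + 4*3² + 1052*3)/59 = (8 - 33) + (7168 + 4*9 + 3156)*(1/59) = -25 + (7168 + 36 + 3156)*(1/59) = -25 + 10360*(1/59) = -25 + 10360/59 = 8885/59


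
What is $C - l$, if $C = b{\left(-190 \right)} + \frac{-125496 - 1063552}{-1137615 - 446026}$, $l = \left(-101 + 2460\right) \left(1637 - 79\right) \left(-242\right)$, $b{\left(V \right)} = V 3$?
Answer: $\frac{1408533625504962}{1583641} \approx 8.8943 \cdot 10^{8}$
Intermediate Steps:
$b{\left(V \right)} = 3 V$
$l = -889427924$ ($l = 2359 \left(1637 + \left(-830 + 751\right)\right) \left(-242\right) = 2359 \left(1637 - 79\right) \left(-242\right) = 2359 \cdot 1558 \left(-242\right) = 3675322 \left(-242\right) = -889427924$)
$C = - \frac{901486322}{1583641}$ ($C = 3 \left(-190\right) + \frac{-125496 - 1063552}{-1137615 - 446026} = -570 - \frac{1189048}{-1583641} = -570 - - \frac{1189048}{1583641} = -570 + \frac{1189048}{1583641} = - \frac{901486322}{1583641} \approx -569.25$)
$C - l = - \frac{901486322}{1583641} - -889427924 = - \frac{901486322}{1583641} + 889427924 = \frac{1408533625504962}{1583641}$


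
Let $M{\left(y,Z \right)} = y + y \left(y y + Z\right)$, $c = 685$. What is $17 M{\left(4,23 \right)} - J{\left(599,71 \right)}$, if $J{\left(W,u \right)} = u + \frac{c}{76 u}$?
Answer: $\frac{14293319}{5396} \approx 2648.9$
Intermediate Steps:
$J{\left(W,u \right)} = u + \frac{685}{76 u}$
$M{\left(y,Z \right)} = y + y \left(Z + y^{2}\right)$ ($M{\left(y,Z \right)} = y + y \left(y^{2} + Z\right) = y + y \left(Z + y^{2}\right)$)
$17 M{\left(4,23 \right)} - J{\left(599,71 \right)} = 17 \cdot 4 \left(1 + 23 + 4^{2}\right) - \left(71 + \frac{685}{76 \cdot 71}\right) = 17 \cdot 4 \left(1 + 23 + 16\right) - \left(71 + \frac{685}{76} \cdot \frac{1}{71}\right) = 17 \cdot 4 \cdot 40 - \left(71 + \frac{685}{5396}\right) = 17 \cdot 160 - \frac{383801}{5396} = 2720 - \frac{383801}{5396} = \frac{14293319}{5396}$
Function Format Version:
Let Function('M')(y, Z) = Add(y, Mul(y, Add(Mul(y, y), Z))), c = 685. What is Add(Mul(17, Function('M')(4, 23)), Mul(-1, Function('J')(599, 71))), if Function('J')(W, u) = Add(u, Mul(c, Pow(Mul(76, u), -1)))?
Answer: Rational(14293319, 5396) ≈ 2648.9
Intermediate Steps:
Function('J')(W, u) = Add(u, Mul(Rational(685, 76), Pow(u, -1))) (Function('J')(W, u) = Add(u, Mul(685, Pow(Mul(76, u), -1))) = Add(u, Mul(685, Mul(Rational(1, 76), Pow(u, -1)))) = Add(u, Mul(Rational(685, 76), Pow(u, -1))))
Function('M')(y, Z) = Add(y, Mul(y, Add(Z, Pow(y, 2)))) (Function('M')(y, Z) = Add(y, Mul(y, Add(Pow(y, 2), Z))) = Add(y, Mul(y, Add(Z, Pow(y, 2)))))
Add(Mul(17, Function('M')(4, 23)), Mul(-1, Function('J')(599, 71))) = Add(Mul(17, Mul(4, Add(1, 23, Pow(4, 2)))), Mul(-1, Add(71, Mul(Rational(685, 76), Pow(71, -1))))) = Add(Mul(17, Mul(4, Add(1, 23, 16))), Mul(-1, Add(71, Mul(Rational(685, 76), Rational(1, 71))))) = Add(Mul(17, Mul(4, 40)), Mul(-1, Add(71, Rational(685, 5396)))) = Add(Mul(17, 160), Mul(-1, Rational(383801, 5396))) = Add(2720, Rational(-383801, 5396)) = Rational(14293319, 5396)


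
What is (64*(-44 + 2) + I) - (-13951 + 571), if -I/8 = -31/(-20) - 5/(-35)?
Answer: 373746/35 ≈ 10678.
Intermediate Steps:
I = -474/35 (I = -8*(-31/(-20) - 5/(-35)) = -8*(-31*(-1/20) - 5*(-1/35)) = -8*(31/20 + 1/7) = -8*237/140 = -474/35 ≈ -13.543)
(64*(-44 + 2) + I) - (-13951 + 571) = (64*(-44 + 2) - 474/35) - (-13951 + 571) = (64*(-42) - 474/35) - 1*(-13380) = (-2688 - 474/35) + 13380 = -94554/35 + 13380 = 373746/35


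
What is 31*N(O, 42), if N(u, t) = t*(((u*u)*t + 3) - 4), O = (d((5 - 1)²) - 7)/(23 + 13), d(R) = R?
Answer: 8463/4 ≈ 2115.8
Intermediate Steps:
O = ¼ (O = ((5 - 1)² - 7)/(23 + 13) = (4² - 7)/36 = (16 - 7)*(1/36) = 9*(1/36) = ¼ ≈ 0.25000)
N(u, t) = t*(-1 + t*u²) (N(u, t) = t*((u²*t + 3) - 4) = t*((t*u² + 3) - 4) = t*((3 + t*u²) - 4) = t*(-1 + t*u²))
31*N(O, 42) = 31*(42*(-1 + 42*(¼)²)) = 31*(42*(-1 + 42*(1/16))) = 31*(42*(-1 + 21/8)) = 31*(42*(13/8)) = 31*(273/4) = 8463/4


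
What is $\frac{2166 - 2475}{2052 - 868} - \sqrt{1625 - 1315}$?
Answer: $- \frac{309}{1184} - \sqrt{310} \approx -17.868$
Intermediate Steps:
$\frac{2166 - 2475}{2052 - 868} - \sqrt{1625 - 1315} = - \frac{309}{1184} - \sqrt{310}$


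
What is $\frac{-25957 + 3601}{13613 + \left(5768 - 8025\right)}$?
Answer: $- \frac{5589}{2839} \approx -1.9687$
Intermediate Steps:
$\frac{-25957 + 3601}{13613 + \left(5768 - 8025\right)} = - \frac{22356}{13613 + \left(5768 - 8025\right)} = - \frac{22356}{13613 - 2257} = - \frac{22356}{11356} = \left(-22356\right) \frac{1}{11356} = - \frac{5589}{2839}$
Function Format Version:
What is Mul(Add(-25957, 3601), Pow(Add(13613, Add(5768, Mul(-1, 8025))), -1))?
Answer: Rational(-5589, 2839) ≈ -1.9687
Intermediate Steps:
Mul(Add(-25957, 3601), Pow(Add(13613, Add(5768, Mul(-1, 8025))), -1)) = Mul(-22356, Pow(Add(13613, Add(5768, -8025)), -1)) = Mul(-22356, Pow(Add(13613, -2257), -1)) = Mul(-22356, Pow(11356, -1)) = Mul(-22356, Rational(1, 11356)) = Rational(-5589, 2839)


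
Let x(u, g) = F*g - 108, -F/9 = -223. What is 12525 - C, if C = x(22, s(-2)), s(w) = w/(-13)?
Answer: 160215/13 ≈ 12324.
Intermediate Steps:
s(w) = -w/13 (s(w) = w*(-1/13) = -w/13)
F = 2007 (F = -9*(-223) = 2007)
x(u, g) = -108 + 2007*g (x(u, g) = 2007*g - 108 = -108 + 2007*g)
C = 2610/13 (C = -108 + 2007*(-1/13*(-2)) = -108 + 2007*(2/13) = -108 + 4014/13 = 2610/13 ≈ 200.77)
12525 - C = 12525 - 1*2610/13 = 12525 - 2610/13 = 160215/13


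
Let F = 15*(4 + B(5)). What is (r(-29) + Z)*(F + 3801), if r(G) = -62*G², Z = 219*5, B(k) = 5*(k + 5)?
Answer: -235377717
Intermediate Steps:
B(k) = 25 + 5*k (B(k) = 5*(5 + k) = 25 + 5*k)
Z = 1095
F = 810 (F = 15*(4 + (25 + 5*5)) = 15*(4 + (25 + 25)) = 15*(4 + 50) = 15*54 = 810)
(r(-29) + Z)*(F + 3801) = (-62*(-29)² + 1095)*(810 + 3801) = (-62*841 + 1095)*4611 = (-52142 + 1095)*4611 = -51047*4611 = -235377717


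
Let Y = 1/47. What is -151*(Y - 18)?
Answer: 127595/47 ≈ 2714.8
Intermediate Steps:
Y = 1/47 ≈ 0.021277
-151*(Y - 18) = -151*(1/47 - 18) = -151*(-845/47) = 127595/47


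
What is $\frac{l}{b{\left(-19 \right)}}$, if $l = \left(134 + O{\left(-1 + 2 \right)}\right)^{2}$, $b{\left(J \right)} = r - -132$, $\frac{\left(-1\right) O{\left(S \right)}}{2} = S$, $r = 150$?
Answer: $\frac{2904}{47} \approx 61.787$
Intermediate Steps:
$O{\left(S \right)} = - 2 S$
$b{\left(J \right)} = 282$ ($b{\left(J \right)} = 150 - -132 = 150 + 132 = 282$)
$l = 17424$ ($l = \left(134 - 2 \left(-1 + 2\right)\right)^{2} = \left(134 - 2\right)^{2} = 132^{2} = 17424$)
$\frac{l}{b{\left(-19 \right)}} = \frac{17424}{282} = 17424 \cdot \frac{1}{282} = \frac{2904}{47}$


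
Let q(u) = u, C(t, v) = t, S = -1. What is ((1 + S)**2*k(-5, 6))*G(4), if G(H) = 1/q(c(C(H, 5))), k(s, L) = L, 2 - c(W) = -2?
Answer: 0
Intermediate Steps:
c(W) = 4 (c(W) = 2 - 1*(-2) = 2 + 2 = 4)
G(H) = 1/4
((1 + S)**2*k(-5, 6))*G(4) = ((1 - 1)**2*6)*(1/4) = (0**2*6)*(1/4) = (0*6)*(1/4) = 0*(1/4) = 0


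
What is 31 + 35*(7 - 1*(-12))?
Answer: 696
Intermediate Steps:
31 + 35*(7 - 1*(-12)) = 31 + 35*(7 + 12) = 31 + 35*19 = 31 + 665 = 696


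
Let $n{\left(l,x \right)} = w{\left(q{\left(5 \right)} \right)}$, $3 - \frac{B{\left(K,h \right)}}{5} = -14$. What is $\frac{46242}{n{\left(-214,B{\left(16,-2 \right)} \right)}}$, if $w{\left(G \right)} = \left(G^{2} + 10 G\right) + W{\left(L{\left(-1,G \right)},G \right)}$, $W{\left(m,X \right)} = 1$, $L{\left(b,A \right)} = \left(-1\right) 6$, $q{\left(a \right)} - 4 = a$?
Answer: $\frac{23121}{86} \approx 268.85$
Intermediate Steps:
$q{\left(a \right)} = 4 + a$
$L{\left(b,A \right)} = -6$
$B{\left(K,h \right)} = 85$ ($B{\left(K,h \right)} = 15 - -70 = 15 + 70 = 85$)
$w{\left(G \right)} = 1 + G^{2} + 10 G$ ($w{\left(G \right)} = \left(G^{2} + 10 G\right) + 1 = 1 + G^{2} + 10 G$)
$n{\left(l,x \right)} = 172$ ($n{\left(l,x \right)} = 1 + \left(4 + 5\right)^{2} + 10 \left(4 + 5\right) = 1 + 9^{2} + 10 \cdot 9 = 1 + 81 + 90 = 172$)
$\frac{46242}{n{\left(-214,B{\left(16,-2 \right)} \right)}} = \frac{46242}{172} = 46242 \cdot \frac{1}{172} = \frac{23121}{86}$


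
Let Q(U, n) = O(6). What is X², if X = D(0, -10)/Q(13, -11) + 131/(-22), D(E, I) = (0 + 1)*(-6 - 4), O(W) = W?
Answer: 253009/4356 ≈ 58.083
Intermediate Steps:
Q(U, n) = 6
D(E, I) = -10 (D(E, I) = 1*(-10) = -10)
X = -503/66 (X = -10/6 + 131/(-22) = -10*⅙ + 131*(-1/22) = -5/3 - 131/22 = -503/66 ≈ -7.6212)
X² = (-503/66)² = 253009/4356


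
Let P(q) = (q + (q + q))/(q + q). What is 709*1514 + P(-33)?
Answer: 2146855/2 ≈ 1.0734e+6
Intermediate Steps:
P(q) = 3/2 (P(q) = (q + 2*q)/((2*q)) = (3*q)*(1/(2*q)) = 3/2)
709*1514 + P(-33) = 709*1514 + 3/2 = 1073426 + 3/2 = 2146855/2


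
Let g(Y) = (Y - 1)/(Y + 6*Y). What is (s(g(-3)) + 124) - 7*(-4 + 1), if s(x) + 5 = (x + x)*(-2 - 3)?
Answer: 2900/21 ≈ 138.10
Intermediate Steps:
g(Y) = (-1 + Y)/(7*Y) (g(Y) = (-1 + Y)/((7*Y)) = (-1 + Y)*(1/(7*Y)) = (-1 + Y)/(7*Y))
s(x) = -5 - 10*x (s(x) = -5 + (x + x)*(-2 - 3) = -5 + (2*x)*(-5) = -5 - 10*x)
(s(g(-3)) + 124) - 7*(-4 + 1) = ((-5 - 10*(-1 - 3)/(7*(-3))) + 124) - 7*(-4 + 1) = ((-5 - 10*(-1)*(-4)/(7*3)) + 124) - 7*(-3) = ((-5 - 10*4/21) + 124) + 21 = ((-5 - 40/21) + 124) + 21 = (-145/21 + 124) + 21 = 2459/21 + 21 = 2900/21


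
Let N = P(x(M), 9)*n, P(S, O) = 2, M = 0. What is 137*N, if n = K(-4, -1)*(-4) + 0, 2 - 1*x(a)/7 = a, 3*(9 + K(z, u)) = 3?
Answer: 8768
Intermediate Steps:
K(z, u) = -8 (K(z, u) = -9 + (⅓)*3 = -9 + 1 = -8)
x(a) = 14 - 7*a
n = 32 (n = -8*(-4) + 0 = 32 + 0 = 32)
N = 64 (N = 2*32 = 64)
137*N = 137*64 = 8768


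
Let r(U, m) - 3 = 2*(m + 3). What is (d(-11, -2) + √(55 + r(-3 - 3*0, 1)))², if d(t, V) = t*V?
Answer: (22 + √66)² ≈ 907.46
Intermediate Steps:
d(t, V) = V*t
r(U, m) = 9 + 2*m (r(U, m) = 3 + 2*(m + 3) = 3 + 2*(3 + m) = 3 + (6 + 2*m) = 9 + 2*m)
(d(-11, -2) + √(55 + r(-3 - 3*0, 1)))² = (-2*(-11) + √(55 + (9 + 2*1)))² = (22 + √(55 + (9 + 2)))² = (22 + √(55 + 11))² = (22 + √66)²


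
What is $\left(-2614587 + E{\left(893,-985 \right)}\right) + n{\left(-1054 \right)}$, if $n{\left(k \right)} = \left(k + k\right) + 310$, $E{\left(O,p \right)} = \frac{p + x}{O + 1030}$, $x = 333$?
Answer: $- \frac{5031309007}{1923} \approx -2.6164 \cdot 10^{6}$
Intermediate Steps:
$E{\left(O,p \right)} = \frac{333 + p}{1030 + O}$ ($E{\left(O,p \right)} = \frac{p + 333}{O + 1030} = \frac{333 + p}{1030 + O}$)
$n{\left(k \right)} = 310 + 2 k$ ($n{\left(k \right)} = 2 k + 310 = 310 + 2 k$)
$\left(-2614587 + E{\left(893,-985 \right)}\right) + n{\left(-1054 \right)} = \left(-2614587 + \frac{333 - 985}{1030 + 893}\right) + \left(310 + 2 \left(-1054\right)\right) = \left(-2614587 + \frac{1}{1923} \left(-652\right)\right) + \left(310 - 2108\right) = \left(-2614587 + \frac{1}{1923} \left(-652\right)\right) - 1798 = \left(-2614587 - \frac{652}{1923}\right) - 1798 = - \frac{5027851453}{1923} - 1798 = - \frac{5031309007}{1923}$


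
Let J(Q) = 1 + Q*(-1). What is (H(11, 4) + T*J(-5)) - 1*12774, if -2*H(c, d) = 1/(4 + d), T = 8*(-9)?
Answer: -211297/16 ≈ -13206.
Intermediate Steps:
T = -72
J(Q) = 1 - Q
H(c, d) = -1/(2*(4 + d))
(H(11, 4) + T*J(-5)) - 1*12774 = (-1/(8 + 2*4) - 72*(1 - 1*(-5))) - 1*12774 = (-1/(8 + 8) - 72*(1 + 5)) - 12774 = (-1/16 - 72*6) - 12774 = (-1*1/16 - 432) - 12774 = (-1/16 - 432) - 12774 = -6913/16 - 12774 = -211297/16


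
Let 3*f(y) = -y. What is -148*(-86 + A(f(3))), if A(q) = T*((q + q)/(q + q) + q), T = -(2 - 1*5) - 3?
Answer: 12728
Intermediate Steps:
f(y) = -y/3 (f(y) = (-y)/3 = -y/3)
T = 0 (T = -(2 - 5) - 3 = -1*(-3) - 3 = 3 - 3 = 0)
A(q) = 0 (A(q) = 0*((q + q)/(q + q) + q) = 0*((2*q)/((2*q)) + q) = 0*((2*q)*(1/(2*q)) + q) = 0*(1 + q) = 0)
-148*(-86 + A(f(3))) = -148*(-86 + 0) = -148*(-86) = 12728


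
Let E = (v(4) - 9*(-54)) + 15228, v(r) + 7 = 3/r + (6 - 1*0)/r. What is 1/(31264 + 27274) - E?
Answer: -1839176151/117076 ≈ -15709.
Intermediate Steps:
v(r) = -7 + 9/r (v(r) = -7 + (3/r + (6 - 1*0)/r) = -7 + (3/r + (6 + 0)/r) = -7 + (3/r + 6/r) = -7 + 9/r)
E = 62837/4 (E = ((-7 + 9/4) - 9*(-54)) + 15228 = ((-7 + 9*(1/4)) + 486) + 15228 = ((-7 + 9/4) + 486) + 15228 = (-19/4 + 486) + 15228 = 1925/4 + 15228 = 62837/4 ≈ 15709.)
1/(31264 + 27274) - E = 1/(31264 + 27274) - 1*62837/4 = 1/58538 - 62837/4 = -1839176151/117076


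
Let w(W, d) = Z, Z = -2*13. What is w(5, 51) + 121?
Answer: 95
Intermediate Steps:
Z = -26
w(W, d) = -26
w(5, 51) + 121 = -26 + 121 = 95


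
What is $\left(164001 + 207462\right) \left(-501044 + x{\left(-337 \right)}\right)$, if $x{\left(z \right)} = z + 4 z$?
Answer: $-186745222527$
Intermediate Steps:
$x{\left(z \right)} = 5 z$
$\left(164001 + 207462\right) \left(-501044 + x{\left(-337 \right)}\right) = \left(164001 + 207462\right) \left(-501044 + 5 \left(-337\right)\right) = 371463 \left(-501044 - 1685\right) = 371463 \left(-502729\right) = -186745222527$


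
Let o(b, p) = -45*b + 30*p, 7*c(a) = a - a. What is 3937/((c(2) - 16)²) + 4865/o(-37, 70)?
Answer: 3213649/192768 ≈ 16.671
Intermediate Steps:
c(a) = 0 (c(a) = (a - a)/7 = (⅐)*0 = 0)
3937/((c(2) - 16)²) + 4865/o(-37, 70) = 3937/((0 - 16)²) + 4865/(-45*(-37) + 30*70) = 3937/((-16)²) + 4865/(1665 + 2100) = 3937/256 + 4865/3765 = 3937*(1/256) + 4865*(1/3765) = 3937/256 + 973/753 = 3213649/192768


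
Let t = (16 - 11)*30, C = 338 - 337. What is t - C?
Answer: 149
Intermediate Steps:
C = 1
t = 150 (t = 5*30 = 150)
t - C = 150 - 1*1 = 150 - 1 = 149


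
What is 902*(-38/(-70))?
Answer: 17138/35 ≈ 489.66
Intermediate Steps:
902*(-38/(-70)) = 902*(-38*(-1/70)) = 902*(19/35) = 17138/35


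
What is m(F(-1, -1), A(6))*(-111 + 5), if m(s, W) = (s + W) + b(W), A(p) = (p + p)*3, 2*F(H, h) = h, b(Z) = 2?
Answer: -3975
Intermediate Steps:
F(H, h) = h/2
A(p) = 6*p (A(p) = (2*p)*3 = 6*p)
m(s, W) = 2 + W + s (m(s, W) = (s + W) + 2 = (W + s) + 2 = 2 + W + s)
m(F(-1, -1), A(6))*(-111 + 5) = (2 + 6*6 + (½)*(-1))*(-111 + 5) = (2 + 36 - ½)*(-106) = (75/2)*(-106) = -3975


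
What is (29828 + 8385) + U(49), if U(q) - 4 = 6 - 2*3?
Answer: 38217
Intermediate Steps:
U(q) = 4 (U(q) = 4 + (6 - 2*3) = 4 + (6 - 6) = 4 + 0 = 4)
(29828 + 8385) + U(49) = (29828 + 8385) + 4 = 38213 + 4 = 38217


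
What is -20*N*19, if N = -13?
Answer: 4940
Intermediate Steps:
-20*N*19 = -20*(-13)*19 = 260*19 = 4940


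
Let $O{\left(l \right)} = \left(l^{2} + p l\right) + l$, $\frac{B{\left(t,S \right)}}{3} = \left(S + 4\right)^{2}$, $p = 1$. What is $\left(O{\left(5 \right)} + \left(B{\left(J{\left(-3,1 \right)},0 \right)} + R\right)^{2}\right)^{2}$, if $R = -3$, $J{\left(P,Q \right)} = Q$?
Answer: $4243600$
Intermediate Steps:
$B{\left(t,S \right)} = 3 \left(4 + S\right)^{2}$ ($B{\left(t,S \right)} = 3 \left(S + 4\right)^{2} = 3 \left(4 + S\right)^{2}$)
$O{\left(l \right)} = l^{2} + 2 l$ ($O{\left(l \right)} = \left(l^{2} + 1 l\right) + l = \left(l^{2} + l\right) + l = \left(l + l^{2}\right) + l = l^{2} + 2 l$)
$\left(O{\left(5 \right)} + \left(B{\left(J{\left(-3,1 \right)},0 \right)} + R\right)^{2}\right)^{2} = \left(5 \left(2 + 5\right) + \left(3 \left(4 + 0\right)^{2} - 3\right)^{2}\right)^{2} = \left(5 \cdot 7 + \left(3 \cdot 4^{2} - 3\right)^{2}\right)^{2} = \left(35 + \left(3 \cdot 16 - 3\right)^{2}\right)^{2} = \left(35 + \left(48 - 3\right)^{2}\right)^{2} = \left(35 + 45^{2}\right)^{2} = \left(35 + 2025\right)^{2} = 2060^{2} = 4243600$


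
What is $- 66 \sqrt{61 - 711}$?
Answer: $- 330 i \sqrt{26} \approx - 1682.7 i$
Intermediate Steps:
$- 66 \sqrt{61 - 711} = - 66 \sqrt{-650} = - 66 \cdot 5 i \sqrt{26} = - 330 i \sqrt{26}$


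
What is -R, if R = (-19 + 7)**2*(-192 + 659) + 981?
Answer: -68229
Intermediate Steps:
R = 68229 (R = (-12)**2*467 + 981 = 144*467 + 981 = 67248 + 981 = 68229)
-R = -1*68229 = -68229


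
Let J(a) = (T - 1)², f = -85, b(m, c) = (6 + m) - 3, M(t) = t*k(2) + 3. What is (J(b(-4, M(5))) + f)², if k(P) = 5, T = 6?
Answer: 3600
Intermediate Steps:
M(t) = 3 + 5*t (M(t) = t*5 + 3 = 5*t + 3 = 3 + 5*t)
b(m, c) = 3 + m
J(a) = 25 (J(a) = (6 - 1)² = 5² = 25)
(J(b(-4, M(5))) + f)² = (25 - 85)² = (-60)² = 3600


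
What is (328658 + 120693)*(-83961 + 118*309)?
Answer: -21343723149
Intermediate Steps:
(328658 + 120693)*(-83961 + 118*309) = 449351*(-83961 + 36462) = 449351*(-47499) = -21343723149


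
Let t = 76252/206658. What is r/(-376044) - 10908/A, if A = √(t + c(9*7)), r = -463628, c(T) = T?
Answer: 115907/94011 - 32724*√75175900293/6547853 ≈ -1369.0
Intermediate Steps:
t = 38126/103329 (t = 76252*(1/206658) = 38126/103329 ≈ 0.36898)
A = √75175900293/34443 (A = √(38126/103329 + 9*7) = √(38126/103329 + 63) = √(6547853/103329) = √75175900293/34443 ≈ 7.9605)
r/(-376044) - 10908/A = -463628/(-376044) - 10908*3*√75175900293/6547853 = -463628*(-1/376044) - 32724*√75175900293/6547853 = 115907/94011 - 32724*√75175900293/6547853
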